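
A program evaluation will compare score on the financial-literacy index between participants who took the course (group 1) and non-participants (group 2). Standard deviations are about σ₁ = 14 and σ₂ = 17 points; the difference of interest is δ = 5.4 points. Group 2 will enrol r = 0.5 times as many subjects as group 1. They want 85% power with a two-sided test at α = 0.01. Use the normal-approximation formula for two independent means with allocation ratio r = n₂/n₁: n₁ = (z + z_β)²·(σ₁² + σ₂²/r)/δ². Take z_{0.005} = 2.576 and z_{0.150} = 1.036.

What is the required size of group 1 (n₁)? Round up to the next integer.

n₁ = (z_{α/2} + z_β)² · (σ₁² + σ₂²/r) / δ²
   = (2.576 + 1.036)² · (14² + 17²/0.5) / 5.4²
   = 13.0465 · (196 + 578) / 29.16
   = 13.0465 · 774 / 29.16
   = 346.30
Round up → n₁ = 347; n₂ = r·n₁ = 0.5 × 347 = 174.

n₁ = 347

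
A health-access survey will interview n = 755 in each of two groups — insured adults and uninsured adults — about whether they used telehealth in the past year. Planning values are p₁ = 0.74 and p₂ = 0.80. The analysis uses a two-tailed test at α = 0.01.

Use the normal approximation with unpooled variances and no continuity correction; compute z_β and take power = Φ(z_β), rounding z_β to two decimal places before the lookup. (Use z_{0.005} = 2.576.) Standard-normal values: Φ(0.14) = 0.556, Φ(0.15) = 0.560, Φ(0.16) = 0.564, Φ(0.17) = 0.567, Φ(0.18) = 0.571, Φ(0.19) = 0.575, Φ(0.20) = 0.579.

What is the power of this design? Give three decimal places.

Power ≈ 0.579

z_β = |p₁−p₂|·√(n/[p₁q₁+p₂q₂]) − z_{α/2}
    = 0.06 · √(755/0.3524) − 2.576
    = 0.06 · 46.2866 − 2.576
    = 2.7772 − 2.576 = 0.2012 → 0.20
Power = Φ(0.20) = 0.579.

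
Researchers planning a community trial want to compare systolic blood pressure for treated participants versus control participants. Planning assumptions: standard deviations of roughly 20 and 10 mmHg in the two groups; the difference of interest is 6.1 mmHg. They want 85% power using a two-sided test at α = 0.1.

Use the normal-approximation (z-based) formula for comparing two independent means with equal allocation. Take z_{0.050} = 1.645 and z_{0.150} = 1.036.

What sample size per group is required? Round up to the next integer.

n = 97 per group

n = (z_{α/2} + z_β)² · (σ₁² + σ₂²) / δ²
  = (1.645 + 1.036)² · (20² + 10² = 500) / 6.1²
  = 7.1878 · 500 / 37.21
  = 96.58
Round up → n = 97 per group.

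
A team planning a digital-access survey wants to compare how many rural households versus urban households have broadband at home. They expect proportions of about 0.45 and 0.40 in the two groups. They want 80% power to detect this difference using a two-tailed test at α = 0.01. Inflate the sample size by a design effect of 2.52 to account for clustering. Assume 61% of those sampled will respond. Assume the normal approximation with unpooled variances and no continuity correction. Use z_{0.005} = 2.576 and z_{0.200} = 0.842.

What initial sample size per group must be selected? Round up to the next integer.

n = (z_{α/2} + z_β)² · [p₁(1−p₁) + p₂(1−p₂)] / (p₁ − p₂)²
  = (2.576 + 0.842)² · (0.45·0.55 + 0.40·0.60) / (0.05)²
  = (3.418)² · (0.2475 + 0.2400) / 0.0025
  = 11.6827 · 0.4875 / 0.0025
  = 2278.13
Design effect: 2.52 × 2278.13 = 5740.89.
Adjust for 61% response: 5740.89 / 0.61 = 9411.30.
Round up → n = 9412 per group.

n = 9412 per group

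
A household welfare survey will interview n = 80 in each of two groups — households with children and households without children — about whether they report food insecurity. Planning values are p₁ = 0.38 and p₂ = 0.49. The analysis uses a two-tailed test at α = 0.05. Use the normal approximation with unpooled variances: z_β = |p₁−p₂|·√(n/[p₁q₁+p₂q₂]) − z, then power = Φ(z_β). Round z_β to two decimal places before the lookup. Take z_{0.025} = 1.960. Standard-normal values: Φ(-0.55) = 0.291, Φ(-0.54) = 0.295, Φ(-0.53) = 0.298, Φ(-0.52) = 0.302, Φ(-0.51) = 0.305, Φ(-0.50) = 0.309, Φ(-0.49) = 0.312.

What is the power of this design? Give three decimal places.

z_β = |p₁−p₂|·√(n/[p₁q₁+p₂q₂]) − z_{α/2}
    = 0.11 · √(80/0.4855) − 1.960
    = 0.11 · 12.8366 − 1.960
    = 1.4120 − 1.960 = -0.5480 → -0.55
Power = Φ(-0.55) = 0.291.

Power ≈ 0.291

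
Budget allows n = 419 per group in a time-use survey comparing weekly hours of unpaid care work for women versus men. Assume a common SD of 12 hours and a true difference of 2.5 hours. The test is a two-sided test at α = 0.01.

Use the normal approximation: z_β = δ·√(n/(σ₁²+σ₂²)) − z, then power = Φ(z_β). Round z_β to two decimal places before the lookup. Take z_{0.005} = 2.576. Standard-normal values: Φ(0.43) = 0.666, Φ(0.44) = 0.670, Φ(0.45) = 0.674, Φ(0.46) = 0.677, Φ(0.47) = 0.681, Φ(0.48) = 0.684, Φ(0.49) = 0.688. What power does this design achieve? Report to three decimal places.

z_β = δ·√(n/(σ₁²+σ₂²)) − z_{α/2}
    = 2.5 · √(419/288) − 2.576
    = 2.5 · 1.20618 − 2.576
    = 3.0154 − 2.576 = 0.4394 → 0.44
Power = Φ(0.44) = 0.670.

Power ≈ 0.670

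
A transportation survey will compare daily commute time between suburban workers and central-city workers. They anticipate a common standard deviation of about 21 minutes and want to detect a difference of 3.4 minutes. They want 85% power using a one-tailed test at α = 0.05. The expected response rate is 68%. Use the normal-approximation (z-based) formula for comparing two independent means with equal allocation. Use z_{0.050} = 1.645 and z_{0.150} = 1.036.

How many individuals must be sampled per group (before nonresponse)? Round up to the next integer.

n = 807 per group

n = (z_α + z_β)² · (σ₁² + σ₂²) / δ²
  = (1.645 + 1.036)² · (2·21² = 882) / 3.4²
  = 7.1878 · 882 / 11.56
  = 548.41
Adjust for 68% response: 548.41 / 0.68 = 806.48.
Round up → n = 807 per group.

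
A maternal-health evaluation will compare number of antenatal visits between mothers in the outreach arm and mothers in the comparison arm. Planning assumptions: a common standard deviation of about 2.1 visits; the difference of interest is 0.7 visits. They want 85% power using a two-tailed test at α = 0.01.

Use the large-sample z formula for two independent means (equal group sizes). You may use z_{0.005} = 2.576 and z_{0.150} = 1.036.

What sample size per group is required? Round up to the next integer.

n = 235 per group

n = (z_{α/2} + z_β)² · (σ₁² + σ₂²) / δ²
  = (2.576 + 1.036)² · (2·2.1² = 8.82) / 0.7²
  = 13.0465 · 8.82 / 0.49
  = 234.84
Round up → n = 235 per group.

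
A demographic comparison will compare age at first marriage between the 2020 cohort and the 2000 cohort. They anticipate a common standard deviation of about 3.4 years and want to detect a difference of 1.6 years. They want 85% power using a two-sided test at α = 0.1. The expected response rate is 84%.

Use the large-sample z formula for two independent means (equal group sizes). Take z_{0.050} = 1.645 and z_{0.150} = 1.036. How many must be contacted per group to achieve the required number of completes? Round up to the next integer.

n = 78 per group

n = (z_{α/2} + z_β)² · (σ₁² + σ₂²) / δ²
  = (1.645 + 1.036)² · (2·3.4² = 23.12) / 1.6²
  = 7.1878 · 23.12 / 2.56
  = 64.91
Adjust for 84% response: 64.91 / 0.84 = 77.28.
Round up → n = 78 per group.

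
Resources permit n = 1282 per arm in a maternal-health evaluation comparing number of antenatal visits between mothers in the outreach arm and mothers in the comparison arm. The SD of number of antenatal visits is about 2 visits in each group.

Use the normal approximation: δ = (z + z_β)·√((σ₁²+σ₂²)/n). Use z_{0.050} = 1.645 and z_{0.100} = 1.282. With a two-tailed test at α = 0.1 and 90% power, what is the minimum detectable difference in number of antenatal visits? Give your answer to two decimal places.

δ = (z_{α/2} + z_β) · √((σ₁²+σ₂²)/n)
  = (1.645 + 1.282) · √(8/1282)
  = 2.927 · √0.00624
  = 2.927 · 0.0790
  = 0.2312

Minimum detectable difference ≈ 0.23 visits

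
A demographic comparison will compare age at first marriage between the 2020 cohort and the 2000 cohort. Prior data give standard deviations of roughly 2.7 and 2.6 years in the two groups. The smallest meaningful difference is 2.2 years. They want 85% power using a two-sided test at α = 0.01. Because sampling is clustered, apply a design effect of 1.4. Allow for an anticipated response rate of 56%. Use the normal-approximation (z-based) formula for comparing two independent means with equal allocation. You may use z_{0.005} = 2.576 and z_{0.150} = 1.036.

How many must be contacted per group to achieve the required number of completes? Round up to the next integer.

n = 95 per group

n = (z_{α/2} + z_β)² · (σ₁² + σ₂²) / δ²
  = (2.576 + 1.036)² · (2.7² + 2.6² = 14.05) / 2.2²
  = 13.0465 · 14.05 / 4.84
  = 37.87
Design effect: 1.4 × 37.87 = 53.02.
Adjust for 56% response: 53.02 / 0.56 = 94.68.
Round up → n = 95 per group.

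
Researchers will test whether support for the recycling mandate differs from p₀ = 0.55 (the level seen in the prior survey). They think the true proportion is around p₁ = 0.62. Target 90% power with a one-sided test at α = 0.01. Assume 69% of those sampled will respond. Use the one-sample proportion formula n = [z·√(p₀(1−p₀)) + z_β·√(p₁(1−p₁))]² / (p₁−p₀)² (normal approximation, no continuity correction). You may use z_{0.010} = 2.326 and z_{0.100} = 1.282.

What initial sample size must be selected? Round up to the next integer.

n = 937

n = [z_α·√(p₀q₀) + z_β·√(p₁q₁)]² / (p₁ − p₀)²
  = [2.326·√(0.55·0.45) + 1.282·√(0.62·0.38)]² / (0.07)²
  = [2.326·0.4975 + 1.282·0.4854]² / 0.0049
  = [1.7794]² / 0.0049
  = 646.20
Adjust for 69% response: 646.20 / 0.69 = 936.53.
Round up → n = 937.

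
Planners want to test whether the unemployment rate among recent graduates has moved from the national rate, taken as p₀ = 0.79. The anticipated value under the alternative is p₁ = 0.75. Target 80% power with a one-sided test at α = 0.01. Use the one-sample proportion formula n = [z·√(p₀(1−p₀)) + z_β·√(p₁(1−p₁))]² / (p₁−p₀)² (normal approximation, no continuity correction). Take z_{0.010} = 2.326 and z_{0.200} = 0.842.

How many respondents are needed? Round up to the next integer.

n = 1076

n = [z_α·√(p₀q₀) + z_β·√(p₁q₁)]² / (p₁ − p₀)²
  = [2.326·√(0.79·0.21) + 0.842·√(0.75·0.25)]² / (-0.04)²
  = [2.326·0.4073 + 0.842·0.4330]² / 0.0016
  = [1.3120]² / 0.0016
  = 1075.83
Round up → n = 1076.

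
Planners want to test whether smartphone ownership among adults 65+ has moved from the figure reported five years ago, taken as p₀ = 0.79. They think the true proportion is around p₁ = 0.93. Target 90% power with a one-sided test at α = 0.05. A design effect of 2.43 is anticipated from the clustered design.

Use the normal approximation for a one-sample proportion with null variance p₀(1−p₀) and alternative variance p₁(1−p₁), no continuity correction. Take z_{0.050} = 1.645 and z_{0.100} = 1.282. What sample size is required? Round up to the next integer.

n = 124

n = [z_α·√(p₀q₀) + z_β·√(p₁q₁)]² / (p₁ − p₀)²
  = [1.645·√(0.79·0.21) + 1.282·√(0.93·0.07)]² / (0.14)²
  = [1.645·0.4073 + 1.282·0.2551]² / 0.0196
  = [0.9971]² / 0.0196
  = 50.73
Design effect: 2.43 × 50.73 = 123.27.
Round up → n = 124.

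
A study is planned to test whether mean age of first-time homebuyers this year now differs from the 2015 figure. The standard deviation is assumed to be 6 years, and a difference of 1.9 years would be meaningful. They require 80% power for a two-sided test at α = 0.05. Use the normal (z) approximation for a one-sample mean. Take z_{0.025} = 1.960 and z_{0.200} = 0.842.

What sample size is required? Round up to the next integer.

n = (z_{α/2} + z_β)² · σ² / δ²
  = (1.960 + 0.842)² · 6² / 1.9²
  = 7.8512 · 36 / 3.61
  = 78.29
Round up → n = 79.

n = 79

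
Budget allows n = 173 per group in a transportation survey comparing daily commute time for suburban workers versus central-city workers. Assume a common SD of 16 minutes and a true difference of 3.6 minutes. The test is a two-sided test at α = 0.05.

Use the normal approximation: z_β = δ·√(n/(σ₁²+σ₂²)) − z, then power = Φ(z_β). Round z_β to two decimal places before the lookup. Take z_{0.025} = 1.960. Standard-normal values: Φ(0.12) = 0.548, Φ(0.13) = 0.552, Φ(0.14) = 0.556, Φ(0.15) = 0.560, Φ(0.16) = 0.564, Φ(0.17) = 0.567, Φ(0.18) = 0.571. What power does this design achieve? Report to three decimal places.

z_β = δ·√(n/(σ₁²+σ₂²)) − z_{α/2}
    = 3.6 · √(173/512) − 1.960
    = 3.6 · 0.58128 − 1.960
    = 2.0926 − 1.960 = 0.1326 → 0.13
Power = Φ(0.13) = 0.552.

Power ≈ 0.552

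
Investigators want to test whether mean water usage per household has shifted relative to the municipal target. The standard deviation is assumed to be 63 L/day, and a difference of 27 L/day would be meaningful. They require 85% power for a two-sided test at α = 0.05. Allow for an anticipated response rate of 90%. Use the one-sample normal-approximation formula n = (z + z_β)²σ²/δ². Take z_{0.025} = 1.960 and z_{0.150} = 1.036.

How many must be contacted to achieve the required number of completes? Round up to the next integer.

n = 55

n = (z_{α/2} + z_β)² · σ² / δ²
  = (1.960 + 1.036)² · 63² / 27²
  = 8.9760 · 3969 / 729
  = 48.87
Adjust for 90% response: 48.87 / 0.90 = 54.30.
Round up → n = 55.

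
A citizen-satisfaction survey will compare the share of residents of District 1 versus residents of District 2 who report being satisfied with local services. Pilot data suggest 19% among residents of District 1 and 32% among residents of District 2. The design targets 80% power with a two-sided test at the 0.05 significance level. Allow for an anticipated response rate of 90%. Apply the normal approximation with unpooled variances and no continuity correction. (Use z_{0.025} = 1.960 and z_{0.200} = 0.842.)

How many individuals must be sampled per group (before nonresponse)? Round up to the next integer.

n = (z_{α/2} + z_β)² · [p₁(1−p₁) + p₂(1−p₂)] / (p₁ − p₂)²
  = (1.960 + 0.842)² · (0.19·0.81 + 0.32·0.68) / (-0.13)²
  = (2.802)² · (0.1539 + 0.2176) / 0.0169
  = 7.8512 · 0.3715 / 0.0169
  = 172.59
Adjust for 90% response: 172.59 / 0.90 = 191.76.
Round up → n = 192 per group.

n = 192 per group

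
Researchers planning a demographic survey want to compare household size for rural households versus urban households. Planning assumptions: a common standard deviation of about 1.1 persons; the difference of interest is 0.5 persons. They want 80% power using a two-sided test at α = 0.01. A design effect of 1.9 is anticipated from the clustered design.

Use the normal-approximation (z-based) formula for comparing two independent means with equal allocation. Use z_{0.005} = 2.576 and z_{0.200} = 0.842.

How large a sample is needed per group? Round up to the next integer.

n = (z_{α/2} + z_β)² · (σ₁² + σ₂²) / δ²
  = (2.576 + 0.842)² · (2·1.1² = 2.42) / 0.5²
  = 11.6827 · 2.42 / 0.25
  = 113.09
Design effect: 1.9 × 113.09 = 214.87.
Round up → n = 215 per group.

n = 215 per group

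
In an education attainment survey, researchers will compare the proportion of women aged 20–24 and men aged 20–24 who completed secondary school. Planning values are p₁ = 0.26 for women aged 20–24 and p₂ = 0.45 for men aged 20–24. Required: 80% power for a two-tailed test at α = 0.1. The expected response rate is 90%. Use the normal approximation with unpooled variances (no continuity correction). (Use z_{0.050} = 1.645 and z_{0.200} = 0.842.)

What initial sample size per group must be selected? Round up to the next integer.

n = 84 per group

n = (z_{α/2} + z_β)² · [p₁(1−p₁) + p₂(1−p₂)] / (p₁ − p₂)²
  = (1.645 + 0.842)² · (0.26·0.74 + 0.45·0.55) / (-0.19)²
  = (2.487)² · (0.1924 + 0.2475) / 0.0361
  = 6.1852 · 0.4399 / 0.0361
  = 75.37
Adjust for 90% response: 75.37 / 0.90 = 83.74.
Round up → n = 84 per group.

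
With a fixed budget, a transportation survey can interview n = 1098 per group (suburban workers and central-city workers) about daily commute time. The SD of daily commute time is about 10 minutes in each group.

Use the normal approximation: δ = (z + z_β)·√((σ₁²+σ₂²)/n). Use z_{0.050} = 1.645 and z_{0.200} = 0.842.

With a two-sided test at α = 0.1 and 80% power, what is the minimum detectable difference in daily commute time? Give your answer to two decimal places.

δ = (z_{α/2} + z_β) · √((σ₁²+σ₂²)/n)
  = (1.645 + 0.842) · √(200/1098)
  = 2.487 · √0.18215
  = 2.487 · 0.4268
  = 1.0614

Minimum detectable difference ≈ 1.06 minutes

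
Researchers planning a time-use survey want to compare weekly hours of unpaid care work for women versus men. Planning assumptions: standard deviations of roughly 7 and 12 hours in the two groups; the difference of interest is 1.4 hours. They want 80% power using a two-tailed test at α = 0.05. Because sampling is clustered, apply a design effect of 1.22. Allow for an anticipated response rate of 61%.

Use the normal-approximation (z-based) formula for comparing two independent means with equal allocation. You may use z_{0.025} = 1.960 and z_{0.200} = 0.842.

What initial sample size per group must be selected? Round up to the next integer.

n = (z_{α/2} + z_β)² · (σ₁² + σ₂²) / δ²
  = (1.960 + 0.842)² · (7² + 12² = 193) / 1.4²
  = 7.8512 · 193 / 1.96
  = 773.10
Design effect: 1.22 × 773.10 = 943.19.
Adjust for 61% response: 943.19 / 0.61 = 1546.21.
Round up → n = 1547 per group.

n = 1547 per group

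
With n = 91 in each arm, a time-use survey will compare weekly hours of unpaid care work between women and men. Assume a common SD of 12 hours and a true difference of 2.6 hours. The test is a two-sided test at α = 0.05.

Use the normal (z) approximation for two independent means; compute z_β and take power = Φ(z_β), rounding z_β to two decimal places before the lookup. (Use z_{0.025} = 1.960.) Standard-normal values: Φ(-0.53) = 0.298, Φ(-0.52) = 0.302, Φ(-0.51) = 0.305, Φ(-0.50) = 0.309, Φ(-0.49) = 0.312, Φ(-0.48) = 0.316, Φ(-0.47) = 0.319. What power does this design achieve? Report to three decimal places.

z_β = δ·√(n/(σ₁²+σ₂²)) − z_{α/2}
    = 2.6 · √(91/288) − 1.960
    = 2.6 · 0.56211 − 1.960
    = 1.4615 − 1.960 = -0.4985 → -0.50
Power = Φ(-0.50) = 0.309.

Power ≈ 0.309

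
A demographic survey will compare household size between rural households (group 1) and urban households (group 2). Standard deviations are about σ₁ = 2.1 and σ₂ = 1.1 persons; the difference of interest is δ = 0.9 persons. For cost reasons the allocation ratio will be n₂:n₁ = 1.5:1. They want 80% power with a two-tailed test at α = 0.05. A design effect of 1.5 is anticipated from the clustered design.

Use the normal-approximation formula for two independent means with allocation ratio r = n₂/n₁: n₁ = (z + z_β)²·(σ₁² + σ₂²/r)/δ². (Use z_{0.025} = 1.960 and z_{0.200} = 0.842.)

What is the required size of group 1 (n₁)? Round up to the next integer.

n₁ = (z_{α/2} + z_β)² · (σ₁² + σ₂²/r) / δ²
   = (1.960 + 0.842)² · (2.1² + 1.1²/1.5) / 0.9²
   = 7.8512 · (4.41 + 0.80667) / 0.81
   = 7.8512 · 5.2167 / 0.81
   = 50.56
Design effect: 1.5 × 50.56 = 75.85.
Round up → n₁ = 76; n₂ = r·n₁ = 1.5 × 76 = 114.

n₁ = 76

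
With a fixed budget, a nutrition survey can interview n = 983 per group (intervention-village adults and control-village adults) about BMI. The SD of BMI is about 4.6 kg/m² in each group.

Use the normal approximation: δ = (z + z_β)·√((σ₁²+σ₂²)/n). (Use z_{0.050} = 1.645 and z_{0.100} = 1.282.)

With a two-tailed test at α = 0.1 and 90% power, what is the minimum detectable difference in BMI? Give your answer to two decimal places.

δ = (z_{α/2} + z_β) · √((σ₁²+σ₂²)/n)
  = (1.645 + 1.282) · √(42.32/983)
  = 2.927 · √0.04305
  = 2.927 · 0.2075
  = 0.6073

Minimum detectable difference ≈ 0.61 kg/m²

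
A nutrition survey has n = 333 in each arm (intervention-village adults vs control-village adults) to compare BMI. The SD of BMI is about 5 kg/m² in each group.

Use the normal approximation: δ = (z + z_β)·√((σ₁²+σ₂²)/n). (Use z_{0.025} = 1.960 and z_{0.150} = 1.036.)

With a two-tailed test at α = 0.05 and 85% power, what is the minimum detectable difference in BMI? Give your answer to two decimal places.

δ = (z_{α/2} + z_β) · √((σ₁²+σ₂²)/n)
  = (1.960 + 1.036) · √(50/333)
  = 2.996 · √0.15015
  = 2.996 · 0.3875
  = 1.1609

Minimum detectable difference ≈ 1.16 kg/m²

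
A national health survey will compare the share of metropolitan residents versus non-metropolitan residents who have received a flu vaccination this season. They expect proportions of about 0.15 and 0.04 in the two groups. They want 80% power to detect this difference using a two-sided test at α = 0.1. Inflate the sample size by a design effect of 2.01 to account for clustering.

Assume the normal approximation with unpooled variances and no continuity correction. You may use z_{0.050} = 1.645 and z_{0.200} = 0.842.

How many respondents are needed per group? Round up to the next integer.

n = (z_{α/2} + z_β)² · [p₁(1−p₁) + p₂(1−p₂)] / (p₁ − p₂)²
  = (1.645 + 0.842)² · (0.15·0.85 + 0.04·0.96) / (0.11)²
  = (2.487)² · (0.1275 + 0.0384) / 0.0121
  = 6.1852 · 0.1659 / 0.0121
  = 84.80
Design effect: 2.01 × 84.80 = 170.45.
Round up → n = 171 per group.

n = 171 per group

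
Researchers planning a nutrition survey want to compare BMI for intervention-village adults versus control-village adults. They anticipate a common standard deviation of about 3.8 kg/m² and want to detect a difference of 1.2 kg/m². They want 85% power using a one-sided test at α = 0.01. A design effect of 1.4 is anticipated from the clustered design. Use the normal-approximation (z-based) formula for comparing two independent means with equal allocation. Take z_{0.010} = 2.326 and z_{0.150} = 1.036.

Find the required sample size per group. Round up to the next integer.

n = (z_α + z_β)² · (σ₁² + σ₂²) / δ²
  = (2.326 + 1.036)² · (2·3.8² = 28.88) / 1.2²
  = 11.3030 · 28.88 / 1.44
  = 226.69
Design effect: 1.4 × 226.69 = 317.36.
Round up → n = 318 per group.

n = 318 per group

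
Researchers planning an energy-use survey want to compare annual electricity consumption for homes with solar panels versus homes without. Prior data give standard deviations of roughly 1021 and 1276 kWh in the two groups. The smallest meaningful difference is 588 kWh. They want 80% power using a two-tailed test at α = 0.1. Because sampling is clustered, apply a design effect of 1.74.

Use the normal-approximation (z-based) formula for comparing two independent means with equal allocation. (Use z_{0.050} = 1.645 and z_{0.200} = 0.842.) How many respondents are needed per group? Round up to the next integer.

n = 84 per group

n = (z_{α/2} + z_β)² · (σ₁² + σ₂²) / δ²
  = (1.645 + 0.842)² · (1021² + 1276² = 2670617) / 588²
  = 6.1852 · 2670617 / 345744
  = 47.78
Design effect: 1.74 × 47.78 = 83.13.
Round up → n = 84 per group.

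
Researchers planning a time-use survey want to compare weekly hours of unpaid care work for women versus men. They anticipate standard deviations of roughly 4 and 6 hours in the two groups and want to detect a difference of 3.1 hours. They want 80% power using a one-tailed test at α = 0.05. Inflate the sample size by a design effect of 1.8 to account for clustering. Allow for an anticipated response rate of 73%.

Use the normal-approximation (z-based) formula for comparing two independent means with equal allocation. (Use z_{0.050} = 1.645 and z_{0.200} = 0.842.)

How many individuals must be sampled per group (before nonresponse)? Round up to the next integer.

n = 83 per group

n = (z_α + z_β)² · (σ₁² + σ₂²) / δ²
  = (1.645 + 0.842)² · (4² + 6² = 52) / 3.1²
  = 6.1852 · 52 / 9.61
  = 33.47
Design effect: 1.8 × 33.47 = 60.24.
Adjust for 73% response: 60.24 / 0.73 = 82.52.
Round up → n = 83 per group.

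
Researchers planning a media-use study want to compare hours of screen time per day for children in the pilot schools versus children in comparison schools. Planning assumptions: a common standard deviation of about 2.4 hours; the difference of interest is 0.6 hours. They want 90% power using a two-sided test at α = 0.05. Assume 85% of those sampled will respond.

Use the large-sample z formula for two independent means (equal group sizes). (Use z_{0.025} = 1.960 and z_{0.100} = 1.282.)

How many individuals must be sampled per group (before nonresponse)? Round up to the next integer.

n = (z_{α/2} + z_β)² · (σ₁² + σ₂²) / δ²
  = (1.960 + 1.282)² · (2·2.4² = 11.52) / 0.6²
  = 10.5106 · 11.52 / 0.36
  = 336.34
Adjust for 85% response: 336.34 / 0.85 = 395.69.
Round up → n = 396 per group.

n = 396 per group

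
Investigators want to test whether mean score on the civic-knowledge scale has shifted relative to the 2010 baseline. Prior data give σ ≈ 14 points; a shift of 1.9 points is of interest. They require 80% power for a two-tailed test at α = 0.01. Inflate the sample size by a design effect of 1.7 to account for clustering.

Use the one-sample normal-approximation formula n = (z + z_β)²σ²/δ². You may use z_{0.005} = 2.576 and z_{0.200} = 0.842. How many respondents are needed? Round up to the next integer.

n = 1079

n = (z_{α/2} + z_β)² · σ² / δ²
  = (2.576 + 0.842)² · 14² / 1.9²
  = 11.6827 · 196 / 3.61
  = 634.30
Design effect: 1.7 × 634.30 = 1078.31.
Round up → n = 1079.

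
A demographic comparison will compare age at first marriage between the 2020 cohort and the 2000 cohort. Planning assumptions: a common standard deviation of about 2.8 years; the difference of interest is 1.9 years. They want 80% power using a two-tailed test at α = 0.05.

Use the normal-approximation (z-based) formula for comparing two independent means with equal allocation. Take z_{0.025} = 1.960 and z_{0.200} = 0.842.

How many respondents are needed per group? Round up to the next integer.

n = (z_{α/2} + z_β)² · (σ₁² + σ₂²) / δ²
  = (1.960 + 0.842)² · (2·2.8² = 15.68) / 1.9²
  = 7.8512 · 15.68 / 3.61
  = 34.10
Round up → n = 35 per group.

n = 35 per group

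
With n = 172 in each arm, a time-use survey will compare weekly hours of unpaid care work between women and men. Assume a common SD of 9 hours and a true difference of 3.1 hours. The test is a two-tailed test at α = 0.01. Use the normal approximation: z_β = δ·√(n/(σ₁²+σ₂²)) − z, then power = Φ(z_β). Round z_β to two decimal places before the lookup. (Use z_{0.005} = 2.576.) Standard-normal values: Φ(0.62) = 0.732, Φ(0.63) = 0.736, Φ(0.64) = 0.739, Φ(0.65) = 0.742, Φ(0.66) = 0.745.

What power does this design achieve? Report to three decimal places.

Power ≈ 0.732

z_β = δ·√(n/(σ₁²+σ₂²)) − z_{α/2}
    = 3.1 · √(172/162) − 2.576
    = 3.1 · 1.03040 − 2.576
    = 3.1942 − 2.576 = 0.6182 → 0.62
Power = Φ(0.62) = 0.732.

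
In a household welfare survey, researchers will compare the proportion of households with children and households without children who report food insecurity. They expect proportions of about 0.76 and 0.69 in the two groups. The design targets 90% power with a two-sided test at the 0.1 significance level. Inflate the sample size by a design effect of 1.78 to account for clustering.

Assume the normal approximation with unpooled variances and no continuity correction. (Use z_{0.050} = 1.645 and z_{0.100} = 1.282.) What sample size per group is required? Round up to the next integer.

n = 1234 per group

n = (z_{α/2} + z_β)² · [p₁(1−p₁) + p₂(1−p₂)] / (p₁ − p₂)²
  = (1.645 + 1.282)² · (0.76·0.24 + 0.69·0.31) / (0.07)²
  = (2.927)² · (0.1824 + 0.2139) / 0.0049
  = 8.5673 · 0.3963 / 0.0049
  = 692.90
Design effect: 1.78 × 692.90 = 1233.37.
Round up → n = 1234 per group.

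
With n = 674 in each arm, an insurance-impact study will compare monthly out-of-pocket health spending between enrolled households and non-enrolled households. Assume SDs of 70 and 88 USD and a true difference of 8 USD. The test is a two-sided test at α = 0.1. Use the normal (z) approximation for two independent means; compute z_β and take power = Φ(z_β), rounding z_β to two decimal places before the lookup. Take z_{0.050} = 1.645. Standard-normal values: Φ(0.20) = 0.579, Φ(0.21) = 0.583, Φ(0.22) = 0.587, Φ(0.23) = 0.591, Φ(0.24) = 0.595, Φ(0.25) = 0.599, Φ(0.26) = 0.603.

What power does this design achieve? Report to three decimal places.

Power ≈ 0.579

z_β = δ·√(n/(σ₁²+σ₂²)) − z_{α/2}
    = 8 · √(674/12644) − 1.645
    = 8 · 0.23088 − 1.645
    = 1.8470 − 1.645 = 0.2020 → 0.20
Power = Φ(0.20) = 0.579.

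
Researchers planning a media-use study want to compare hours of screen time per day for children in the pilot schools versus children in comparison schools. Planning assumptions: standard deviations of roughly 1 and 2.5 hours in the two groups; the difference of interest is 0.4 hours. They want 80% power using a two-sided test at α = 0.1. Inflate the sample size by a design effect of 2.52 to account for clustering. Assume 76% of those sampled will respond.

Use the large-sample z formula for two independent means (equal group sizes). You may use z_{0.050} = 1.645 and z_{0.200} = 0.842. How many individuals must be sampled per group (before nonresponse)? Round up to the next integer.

n = (z_{α/2} + z_β)² · (σ₁² + σ₂²) / δ²
  = (1.645 + 0.842)² · (1² + 2.5² = 7.25) / 0.4²
  = 6.1852 · 7.25 / 0.16
  = 280.27
Design effect: 2.52 × 280.27 = 706.27.
Adjust for 76% response: 706.27 / 0.76 = 929.30.
Round up → n = 930 per group.

n = 930 per group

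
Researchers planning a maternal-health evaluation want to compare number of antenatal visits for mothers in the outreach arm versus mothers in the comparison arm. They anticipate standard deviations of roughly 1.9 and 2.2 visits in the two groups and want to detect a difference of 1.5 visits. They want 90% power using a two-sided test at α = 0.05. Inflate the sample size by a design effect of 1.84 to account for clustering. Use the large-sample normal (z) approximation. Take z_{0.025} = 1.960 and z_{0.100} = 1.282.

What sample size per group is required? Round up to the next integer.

n = 73 per group

n = (z_{α/2} + z_β)² · (σ₁² + σ₂²) / δ²
  = (1.960 + 1.282)² · (1.9² + 2.2² = 8.45) / 1.5²
  = 10.5106 · 8.45 / 2.25
  = 39.47
Design effect: 1.84 × 39.47 = 72.63.
Round up → n = 73 per group.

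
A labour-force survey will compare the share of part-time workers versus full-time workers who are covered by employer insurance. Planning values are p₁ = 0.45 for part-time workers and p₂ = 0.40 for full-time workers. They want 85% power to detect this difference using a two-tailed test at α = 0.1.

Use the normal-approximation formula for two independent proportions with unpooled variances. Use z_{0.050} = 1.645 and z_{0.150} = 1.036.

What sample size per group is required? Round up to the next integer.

n = (z_{α/2} + z_β)² · [p₁(1−p₁) + p₂(1−p₂)] / (p₁ − p₂)²
  = (1.645 + 1.036)² · (0.45·0.55 + 0.40·0.60) / (0.05)²
  = (2.681)² · (0.2475 + 0.2400) / 0.0025
  = 7.1878 · 0.4875 / 0.0025
  = 1401.61
Round up → n = 1402 per group.

n = 1402 per group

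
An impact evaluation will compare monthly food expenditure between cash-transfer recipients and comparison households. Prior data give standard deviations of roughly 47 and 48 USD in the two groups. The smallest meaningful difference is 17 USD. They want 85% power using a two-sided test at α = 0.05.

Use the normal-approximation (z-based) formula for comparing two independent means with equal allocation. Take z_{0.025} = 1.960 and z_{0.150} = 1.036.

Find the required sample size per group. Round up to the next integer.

n = 141 per group

n = (z_{α/2} + z_β)² · (σ₁² + σ₂²) / δ²
  = (1.960 + 1.036)² · (47² + 48² = 4513) / 17²
  = 8.9760 · 4513 / 289
  = 140.17
Round up → n = 141 per group.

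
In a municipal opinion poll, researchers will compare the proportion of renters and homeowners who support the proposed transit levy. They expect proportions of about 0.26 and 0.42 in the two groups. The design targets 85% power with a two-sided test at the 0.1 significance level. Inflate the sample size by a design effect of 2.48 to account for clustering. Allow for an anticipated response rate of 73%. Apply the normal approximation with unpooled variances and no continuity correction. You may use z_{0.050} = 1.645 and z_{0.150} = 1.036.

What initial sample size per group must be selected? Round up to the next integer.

n = (z_{α/2} + z_β)² · [p₁(1−p₁) + p₂(1−p₂)] / (p₁ − p₂)²
  = (1.645 + 1.036)² · (0.26·0.74 + 0.42·0.58) / (-0.16)²
  = (2.681)² · (0.1924 + 0.2436) / 0.0256
  = 7.1878 · 0.4360 / 0.0256
  = 122.42
Design effect: 2.48 × 122.42 = 303.59.
Adjust for 73% response: 303.59 / 0.73 = 415.88.
Round up → n = 416 per group.

n = 416 per group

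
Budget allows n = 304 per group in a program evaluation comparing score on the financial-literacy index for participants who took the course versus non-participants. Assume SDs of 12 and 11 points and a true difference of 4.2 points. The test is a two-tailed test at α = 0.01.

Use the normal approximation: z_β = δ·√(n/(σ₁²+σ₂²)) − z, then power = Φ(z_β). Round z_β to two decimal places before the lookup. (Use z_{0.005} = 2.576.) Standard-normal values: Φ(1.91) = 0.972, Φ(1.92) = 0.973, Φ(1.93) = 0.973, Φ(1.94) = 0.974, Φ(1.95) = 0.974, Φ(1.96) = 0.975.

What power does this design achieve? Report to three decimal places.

z_β = δ·√(n/(σ₁²+σ₂²)) − z_{α/2}
    = 4.2 · √(304/265) − 2.576
    = 4.2 · 1.07106 − 2.576
    = 4.4985 − 2.576 = 1.9225 → 1.92
Power = Φ(1.92) = 0.973.

Power ≈ 0.973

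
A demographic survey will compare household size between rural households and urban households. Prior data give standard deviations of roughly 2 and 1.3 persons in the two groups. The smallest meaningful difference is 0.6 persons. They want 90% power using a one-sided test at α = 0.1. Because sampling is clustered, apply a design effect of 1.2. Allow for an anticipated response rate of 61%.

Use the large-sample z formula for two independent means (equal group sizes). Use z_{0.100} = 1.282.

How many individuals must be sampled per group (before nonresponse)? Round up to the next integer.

n = (z_α + z_β)² · (σ₁² + σ₂²) / δ²
  = (1.282 + 1.282)² · (2² + 1.3² = 5.69) / 0.6²
  = 6.5741 · 5.69 / 0.36
  = 103.91
Design effect: 1.2 × 103.91 = 124.69.
Adjust for 61% response: 124.69 / 0.61 = 204.41.
Round up → n = 205 per group.

n = 205 per group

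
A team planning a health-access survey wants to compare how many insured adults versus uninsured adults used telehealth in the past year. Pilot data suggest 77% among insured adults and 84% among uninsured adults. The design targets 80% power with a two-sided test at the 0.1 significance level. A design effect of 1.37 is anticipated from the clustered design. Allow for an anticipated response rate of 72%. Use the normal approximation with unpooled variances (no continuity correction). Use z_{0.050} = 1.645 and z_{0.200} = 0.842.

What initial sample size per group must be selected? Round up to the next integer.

n = 749 per group

n = (z_{α/2} + z_β)² · [p₁(1−p₁) + p₂(1−p₂)] / (p₁ − p₂)²
  = (1.645 + 0.842)² · (0.77·0.23 + 0.84·0.16) / (-0.07)²
  = (2.487)² · (0.1771 + 0.1344) / 0.0049
  = 6.1852 · 0.3115 / 0.0049
  = 393.20
Design effect: 1.37 × 393.20 = 538.68.
Adjust for 72% response: 538.68 / 0.72 = 748.17.
Round up → n = 749 per group.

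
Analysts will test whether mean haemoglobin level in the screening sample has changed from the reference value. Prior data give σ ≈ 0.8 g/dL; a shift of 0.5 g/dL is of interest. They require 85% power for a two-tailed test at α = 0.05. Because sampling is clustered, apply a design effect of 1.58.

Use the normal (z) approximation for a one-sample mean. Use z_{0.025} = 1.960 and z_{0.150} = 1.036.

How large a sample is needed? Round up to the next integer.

n = 37

n = (z_{α/2} + z_β)² · σ² / δ²
  = (1.960 + 1.036)² · 0.8² / 0.5²
  = 8.9760 · 0.64 / 0.25
  = 22.98
Design effect: 1.58 × 22.98 = 36.31.
Round up → n = 37.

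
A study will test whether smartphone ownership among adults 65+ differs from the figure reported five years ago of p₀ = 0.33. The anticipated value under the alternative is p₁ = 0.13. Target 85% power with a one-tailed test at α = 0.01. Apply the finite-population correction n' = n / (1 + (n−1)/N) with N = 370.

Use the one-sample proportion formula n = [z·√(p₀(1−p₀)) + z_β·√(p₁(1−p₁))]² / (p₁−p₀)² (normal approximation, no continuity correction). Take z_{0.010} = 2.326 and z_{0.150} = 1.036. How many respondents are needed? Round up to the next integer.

n = 46

n = [z_α·√(p₀q₀) + z_β·√(p₁q₁)]² / (p₁ − p₀)²
  = [2.326·√(0.33·0.67) + 1.036·√(0.13·0.87)]² / (-0.20)²
  = [2.326·0.4702 + 1.036·0.3363]² / 0.0400
  = [1.4421]² / 0.0400
  = 51.99
Finite-population correction (N = 370): 51.99 / (1 + (51.99 − 1)/370) = 45.70.
Round up → n = 46.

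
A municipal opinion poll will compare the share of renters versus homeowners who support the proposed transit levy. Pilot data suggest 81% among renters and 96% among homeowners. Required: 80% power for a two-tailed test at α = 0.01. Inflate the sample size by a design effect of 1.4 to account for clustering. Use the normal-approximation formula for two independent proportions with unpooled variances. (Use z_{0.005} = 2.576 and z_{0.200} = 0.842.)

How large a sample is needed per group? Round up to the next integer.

n = (z_{α/2} + z_β)² · [p₁(1−p₁) + p₂(1−p₂)] / (p₁ − p₂)²
  = (2.576 + 0.842)² · (0.81·0.19 + 0.96·0.04) / (-0.15)²
  = (3.418)² · (0.1539 + 0.0384) / 0.0225
  = 11.6827 · 0.1923 / 0.0225
  = 99.85
Design effect: 1.4 × 99.85 = 139.79.
Round up → n = 140 per group.

n = 140 per group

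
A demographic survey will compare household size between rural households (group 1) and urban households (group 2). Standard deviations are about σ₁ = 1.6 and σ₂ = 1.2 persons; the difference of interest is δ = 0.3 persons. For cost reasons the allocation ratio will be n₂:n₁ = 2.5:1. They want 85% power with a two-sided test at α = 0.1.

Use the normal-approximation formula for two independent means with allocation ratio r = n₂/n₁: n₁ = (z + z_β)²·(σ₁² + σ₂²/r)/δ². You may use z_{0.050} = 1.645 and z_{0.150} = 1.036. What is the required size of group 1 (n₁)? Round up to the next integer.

n₁ = (z_{α/2} + z_β)² · (σ₁² + σ₂²/r) / δ²
   = (1.645 + 1.036)² · (1.6² + 1.2²/2.5) / 0.3²
   = 7.1878 · (2.56 + 0.576) / 0.09
   = 7.1878 · 3.136 / 0.09
   = 250.45
Round up → n₁ = 251; n₂ = r·n₁ = 2.5 × 251 = 628.

n₁ = 251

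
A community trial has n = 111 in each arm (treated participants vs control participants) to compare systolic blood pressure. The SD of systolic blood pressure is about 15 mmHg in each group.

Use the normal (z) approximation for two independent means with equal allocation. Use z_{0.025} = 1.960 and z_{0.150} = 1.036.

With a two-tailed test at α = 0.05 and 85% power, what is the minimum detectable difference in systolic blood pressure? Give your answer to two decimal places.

δ = (z_{α/2} + z_β) · √((σ₁²+σ₂²)/n)
  = (1.960 + 1.036) · √(450/111)
  = 2.996 · √4.0541
  = 2.996 · 2.0135
  = 6.0324

Minimum detectable difference ≈ 6.03 mmHg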